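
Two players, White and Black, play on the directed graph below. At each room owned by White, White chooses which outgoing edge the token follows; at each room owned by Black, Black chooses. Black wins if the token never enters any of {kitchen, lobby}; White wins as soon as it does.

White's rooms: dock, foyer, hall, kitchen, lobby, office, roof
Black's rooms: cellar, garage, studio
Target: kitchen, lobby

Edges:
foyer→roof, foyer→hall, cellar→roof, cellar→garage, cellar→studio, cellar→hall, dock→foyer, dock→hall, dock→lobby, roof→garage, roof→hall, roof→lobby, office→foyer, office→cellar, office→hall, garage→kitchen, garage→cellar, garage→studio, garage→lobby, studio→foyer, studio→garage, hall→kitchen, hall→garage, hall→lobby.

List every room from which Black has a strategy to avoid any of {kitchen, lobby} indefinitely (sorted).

A0 = {kitchen, lobby}
A1: add {dock, hall, roof} — dock (White) has dock→lobby; roof (White) has roof→lobby; hall (White) has hall→kitchen.
A2: add {foyer, office} — foyer (White) has foyer→roof; office (White) has office→hall.
A3 = A2; e.g. cellar (Black) can still go to garage. Fixed point.
White's attractor = {dock, foyer, hall, kitchen, lobby, office, roof}; Black avoids the target exactly from the complement.

cellar, garage, studio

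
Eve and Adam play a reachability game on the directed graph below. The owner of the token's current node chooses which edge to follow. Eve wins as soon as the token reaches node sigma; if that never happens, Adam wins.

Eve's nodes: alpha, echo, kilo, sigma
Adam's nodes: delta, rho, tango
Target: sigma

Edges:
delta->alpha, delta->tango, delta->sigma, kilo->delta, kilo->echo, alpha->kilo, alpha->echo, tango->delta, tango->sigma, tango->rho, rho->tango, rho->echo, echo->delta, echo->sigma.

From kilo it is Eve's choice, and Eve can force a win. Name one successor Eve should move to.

A0 = {sigma}
A1: add {echo} — echo (Eve) has echo→sigma.
A2: add {alpha, kilo} — kilo (Eve) has kilo→echo; alpha (Eve) has alpha→echo.
A3 = A2; e.g. delta (Adam) can still go to tango. Fixed point.
From kilo, successor echo is in the attractor (rank 1); the other successor delta is not.

echo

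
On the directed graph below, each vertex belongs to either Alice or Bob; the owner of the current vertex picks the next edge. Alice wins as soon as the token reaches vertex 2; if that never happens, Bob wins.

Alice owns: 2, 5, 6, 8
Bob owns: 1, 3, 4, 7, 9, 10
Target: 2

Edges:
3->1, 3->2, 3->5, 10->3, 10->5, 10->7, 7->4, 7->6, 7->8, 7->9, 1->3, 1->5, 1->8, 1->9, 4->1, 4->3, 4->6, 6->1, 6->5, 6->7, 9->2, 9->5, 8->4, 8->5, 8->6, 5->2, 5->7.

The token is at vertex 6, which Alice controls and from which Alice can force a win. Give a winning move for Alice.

5

A0 = {2}
A1: add {5} — 5 (Alice) has 5→2.
A2: add {6, 8, 9} — 6 (Alice) has 6→5; 8 (Alice) has 8→5; 9 (Bob): all of {2, 5} already in.
A3 = A2; e.g. 1 (Bob) can still go to 3. Fixed point.
From 6, successor 5 is in the attractor (rank 1); the other successors 1, 7 are not.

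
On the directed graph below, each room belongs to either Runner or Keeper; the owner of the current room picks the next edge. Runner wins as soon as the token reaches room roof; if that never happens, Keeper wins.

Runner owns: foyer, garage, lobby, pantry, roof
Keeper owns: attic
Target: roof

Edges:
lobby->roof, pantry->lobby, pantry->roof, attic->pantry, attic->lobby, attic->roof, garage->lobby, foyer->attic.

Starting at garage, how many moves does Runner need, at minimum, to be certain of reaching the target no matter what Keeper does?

2

A0 = {roof}
A1: add {lobby, pantry} — pantry (Runner) has pantry→roof; lobby (Runner) has lobby→roof.
A2: add {attic, garage} — garage (Runner) has garage→lobby; attic (Keeper): all of {pantry, lobby, roof} already in.
garage enters the attractor at level 2, so Runner can force the target in 2 moves from there.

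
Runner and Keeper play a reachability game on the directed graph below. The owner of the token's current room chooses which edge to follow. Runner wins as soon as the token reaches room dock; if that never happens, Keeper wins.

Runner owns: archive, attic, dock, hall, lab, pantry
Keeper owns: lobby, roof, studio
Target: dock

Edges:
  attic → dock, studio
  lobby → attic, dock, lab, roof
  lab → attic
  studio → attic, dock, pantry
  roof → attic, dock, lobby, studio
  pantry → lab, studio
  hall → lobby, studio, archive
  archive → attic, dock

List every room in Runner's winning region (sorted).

archive, attic, dock, hall, lab, pantry, studio

A0 = {dock}
A1: add {archive, attic} — attic (Runner) has attic→dock; archive (Runner) has archive→dock.
A2: add {hall, lab} — lab (Runner) has lab→attic; hall (Runner) has hall→archive.
A3: add {pantry} — pantry (Runner) has pantry→lab.
A4: add {studio} — studio (Keeper): all of {attic, dock, pantry} already in.
A5 = A4; e.g. lobby (Keeper) can still go to roof. Fixed point.
Runner's winning region = {archive, attic, dock, hall, lab, pantry, studio}.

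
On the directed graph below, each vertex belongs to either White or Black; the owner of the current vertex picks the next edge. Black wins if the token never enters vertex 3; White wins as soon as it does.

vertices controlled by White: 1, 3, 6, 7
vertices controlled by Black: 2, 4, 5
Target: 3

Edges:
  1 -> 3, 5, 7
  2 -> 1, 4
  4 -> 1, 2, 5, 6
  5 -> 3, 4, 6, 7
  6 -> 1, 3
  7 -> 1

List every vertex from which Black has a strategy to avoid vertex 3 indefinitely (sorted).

2, 4, 5

A0 = {3}
A1: add {1, 6} — 1 (White) has 1→3; 6 (White) has 6→3.
A2: add {7} — 7 (White) has 7→1.
A3 = A2; e.g. 2 (Black) can still go to 4. Fixed point.
White's attractor = {1, 3, 6, 7}; Black avoids the target exactly from the complement.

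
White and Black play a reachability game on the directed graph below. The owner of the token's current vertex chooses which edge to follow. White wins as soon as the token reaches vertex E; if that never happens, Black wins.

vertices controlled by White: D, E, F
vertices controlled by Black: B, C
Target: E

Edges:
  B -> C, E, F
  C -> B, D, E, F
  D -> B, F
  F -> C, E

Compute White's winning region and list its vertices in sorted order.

D, E, F

A0 = {E}
A1: add {F} — F (White) has F→E.
A2: add {D} — D (White) has D→F.
A3 = A2; e.g. B (Black) can still go to C. Fixed point.
White's winning region = {D, E, F}.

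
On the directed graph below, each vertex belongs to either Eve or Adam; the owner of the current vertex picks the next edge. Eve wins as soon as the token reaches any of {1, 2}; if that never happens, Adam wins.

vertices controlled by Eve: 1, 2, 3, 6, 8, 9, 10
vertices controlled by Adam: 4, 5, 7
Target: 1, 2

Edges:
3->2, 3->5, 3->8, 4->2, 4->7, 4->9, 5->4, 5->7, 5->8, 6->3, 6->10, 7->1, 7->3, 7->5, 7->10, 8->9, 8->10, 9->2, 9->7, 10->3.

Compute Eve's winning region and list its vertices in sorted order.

A0 = {1, 2}
A1: add {3, 9} — 3 (Eve) has 3→2; 9 (Eve) has 9→2.
A2: add {6, 8, 10} — 6 (Eve) has 6→3; 8 (Eve) has 8→9; 10 (Eve) has 10→3.
A3 = A2; e.g. 4 (Adam) can still go to 7. Fixed point.
Eve's winning region = {1, 2, 3, 6, 8, 9, 10}.

1, 2, 3, 6, 8, 9, 10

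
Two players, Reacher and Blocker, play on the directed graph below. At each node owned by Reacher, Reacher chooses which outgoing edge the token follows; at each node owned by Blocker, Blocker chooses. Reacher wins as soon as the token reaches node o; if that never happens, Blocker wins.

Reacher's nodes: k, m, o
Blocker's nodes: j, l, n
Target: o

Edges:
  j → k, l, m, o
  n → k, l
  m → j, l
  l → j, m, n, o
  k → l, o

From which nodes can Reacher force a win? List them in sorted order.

k, o

A0 = {o}
A1: add {k} — k (Reacher) has k→o.
A2 = A1; e.g. j (Blocker) can still go to l. Fixed point.
Reacher's winning region = {k, o}.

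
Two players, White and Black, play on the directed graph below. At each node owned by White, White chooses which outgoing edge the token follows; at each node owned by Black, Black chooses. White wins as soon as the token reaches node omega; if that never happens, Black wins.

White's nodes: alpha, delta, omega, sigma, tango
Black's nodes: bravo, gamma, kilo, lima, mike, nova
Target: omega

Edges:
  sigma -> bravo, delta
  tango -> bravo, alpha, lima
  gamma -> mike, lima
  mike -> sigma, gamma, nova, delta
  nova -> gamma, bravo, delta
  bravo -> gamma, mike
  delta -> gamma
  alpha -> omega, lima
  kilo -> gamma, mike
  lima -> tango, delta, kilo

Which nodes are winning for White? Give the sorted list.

A0 = {omega}
A1: add {alpha} — alpha (White) has alpha→omega.
A2: add {tango} — tango (White) has tango→alpha.
A3 = A2; e.g. sigma (White) has no edge into A2. Fixed point.
White's winning region = {alpha, omega, tango}.

alpha, omega, tango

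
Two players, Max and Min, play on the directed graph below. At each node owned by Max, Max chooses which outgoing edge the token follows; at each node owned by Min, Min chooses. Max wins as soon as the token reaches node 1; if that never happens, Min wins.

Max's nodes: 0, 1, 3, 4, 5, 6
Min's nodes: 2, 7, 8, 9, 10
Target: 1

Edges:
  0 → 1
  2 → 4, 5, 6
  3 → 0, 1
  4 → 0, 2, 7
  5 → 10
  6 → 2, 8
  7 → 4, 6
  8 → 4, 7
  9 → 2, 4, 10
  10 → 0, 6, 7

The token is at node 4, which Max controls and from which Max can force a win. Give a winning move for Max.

A0 = {1}
A1: add {0, 3} — 0 (Max) has 0→1; 3 (Max) has 3→1.
A2: add {4} — 4 (Max) has 4→0.
A3 = A2; e.g. 2 (Min) can still go to 5. Fixed point.
From 4, successor 0 is in the attractor (rank 1); the other successors 2, 7 are not.

0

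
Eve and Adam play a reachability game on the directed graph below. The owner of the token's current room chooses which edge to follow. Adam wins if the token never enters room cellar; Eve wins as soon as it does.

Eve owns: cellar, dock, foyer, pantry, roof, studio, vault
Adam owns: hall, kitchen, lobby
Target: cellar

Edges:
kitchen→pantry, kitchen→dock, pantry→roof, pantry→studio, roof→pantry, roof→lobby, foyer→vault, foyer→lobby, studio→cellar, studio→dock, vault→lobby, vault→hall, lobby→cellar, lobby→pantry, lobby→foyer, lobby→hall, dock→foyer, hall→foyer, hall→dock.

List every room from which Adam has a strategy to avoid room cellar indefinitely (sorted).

dock, foyer, hall, kitchen, lobby, vault

A0 = {cellar}
A1: add {studio} — studio (Eve) has studio→cellar.
A2: add {pantry} — pantry (Eve) has pantry→studio.
A3: add {roof} — roof (Eve) has roof→pantry.
A4 = A3; e.g. kitchen (Adam) can still go to dock. Fixed point.
Eve's attractor = {cellar, pantry, roof, studio}; Adam avoids the target exactly from the complement.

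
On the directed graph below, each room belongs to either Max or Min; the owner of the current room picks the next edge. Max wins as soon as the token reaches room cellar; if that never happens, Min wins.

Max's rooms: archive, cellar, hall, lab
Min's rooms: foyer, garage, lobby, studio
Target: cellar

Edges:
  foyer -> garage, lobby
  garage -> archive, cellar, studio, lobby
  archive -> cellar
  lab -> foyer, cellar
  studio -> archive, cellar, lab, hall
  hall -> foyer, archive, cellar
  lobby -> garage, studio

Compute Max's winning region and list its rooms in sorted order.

archive, cellar, hall, lab, studio

A0 = {cellar}
A1: add {archive, hall, lab} — archive (Max) has archive→cellar; lab (Max) has lab→cellar; hall (Max) has hall→cellar.
A2: add {studio} — studio (Min): all of {archive, cellar, lab, hall} already in.
A3 = A2; e.g. foyer (Min) can still go to garage. Fixed point.
Max's winning region = {archive, cellar, hall, lab, studio}.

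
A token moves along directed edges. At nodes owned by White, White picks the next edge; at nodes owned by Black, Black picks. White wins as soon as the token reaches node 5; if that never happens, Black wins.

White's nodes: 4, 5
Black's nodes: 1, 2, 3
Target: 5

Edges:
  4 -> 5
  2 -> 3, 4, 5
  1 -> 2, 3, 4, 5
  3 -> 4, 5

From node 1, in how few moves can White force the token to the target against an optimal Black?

4

A0 = {5}
A1: add {4} — 4 (White) has 4→5.
A2: add {3} — 3 (Black): all of {4, 5} already in.
A3: add {2} — 2 (Black): all of {3, 4, 5} already in.
A4: add {1} — 1 (Black): all of {2, 3, 4, 5} already in.
A4 = all vertices. Fixed point.
1 enters the attractor at level 4, so White can force the target in 4 moves from there.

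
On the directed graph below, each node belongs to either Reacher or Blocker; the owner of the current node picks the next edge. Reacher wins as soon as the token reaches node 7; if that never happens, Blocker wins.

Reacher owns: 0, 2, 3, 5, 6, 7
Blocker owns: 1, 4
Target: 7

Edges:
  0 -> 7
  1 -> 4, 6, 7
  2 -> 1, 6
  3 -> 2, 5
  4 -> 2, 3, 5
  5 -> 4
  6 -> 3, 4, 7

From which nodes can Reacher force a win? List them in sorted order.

0, 2, 3, 6, 7

A0 = {7}
A1: add {0, 6} — 0 (Reacher) has 0→7; 6 (Reacher) has 6→7.
A2: add {2} — 2 (Reacher) has 2→6.
A3: add {3} — 3 (Reacher) has 3→2.
A4 = A3; e.g. 1 (Blocker) can still go to 4. Fixed point.
Reacher's winning region = {0, 2, 3, 6, 7}.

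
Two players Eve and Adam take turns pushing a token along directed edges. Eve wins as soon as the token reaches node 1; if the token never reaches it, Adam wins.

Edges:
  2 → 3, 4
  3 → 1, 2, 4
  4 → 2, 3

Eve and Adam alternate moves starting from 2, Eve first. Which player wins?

Track states (vertex, player-to-move).
A0 = {(1,Eve), (1,Adam)}
A1: add {(3,Eve)}.
A2 = A1; e.g. (2,Eve) stays out. (2,Eve) never enters ⇒ Adam avoids the target.

Adam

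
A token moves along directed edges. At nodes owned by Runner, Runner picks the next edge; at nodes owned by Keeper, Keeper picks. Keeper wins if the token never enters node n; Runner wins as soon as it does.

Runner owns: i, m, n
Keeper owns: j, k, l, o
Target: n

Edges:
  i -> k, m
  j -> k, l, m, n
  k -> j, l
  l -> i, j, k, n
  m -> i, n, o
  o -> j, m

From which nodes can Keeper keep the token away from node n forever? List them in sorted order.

j, k, l, o

A0 = {n}
A1: add {m} — m (Runner) has m→n.
A2: add {i} — i (Runner) has i→m.
A3 = A2; e.g. j (Keeper) can still go to k. Fixed point.
Runner's attractor = {i, m, n}; Keeper avoids the target exactly from the complement.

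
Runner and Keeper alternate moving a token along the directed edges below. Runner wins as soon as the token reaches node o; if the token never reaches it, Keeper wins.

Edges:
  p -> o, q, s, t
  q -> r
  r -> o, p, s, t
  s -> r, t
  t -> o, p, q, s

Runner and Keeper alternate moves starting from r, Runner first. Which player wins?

Track states (vertex, player-to-move).
A0 = {(o,Runner), (o,Keeper)}
A1: add {(p,Runner), (r,Runner), (t,Runner)}.
(r,Runner) ∈ A1 ⇒ Runner forces the target.

Runner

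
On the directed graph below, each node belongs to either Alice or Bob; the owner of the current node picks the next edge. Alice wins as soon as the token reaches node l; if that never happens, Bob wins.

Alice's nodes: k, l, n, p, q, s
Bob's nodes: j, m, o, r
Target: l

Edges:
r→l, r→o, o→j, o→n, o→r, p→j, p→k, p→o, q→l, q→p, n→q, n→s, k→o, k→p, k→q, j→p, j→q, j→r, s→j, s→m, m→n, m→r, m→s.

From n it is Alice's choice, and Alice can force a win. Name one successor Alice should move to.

A0 = {l}
A1: add {q} — q (Alice) has q→l.
A2: add {k, n} — k (Alice) has k→q; n (Alice) has n→q.
A3: add {p} — p (Alice) has p→k.
A4 = A3; e.g. j (Bob) can still go to r. Fixed point.
From n, successor q is in the attractor (rank 1); the other successor s is not.

q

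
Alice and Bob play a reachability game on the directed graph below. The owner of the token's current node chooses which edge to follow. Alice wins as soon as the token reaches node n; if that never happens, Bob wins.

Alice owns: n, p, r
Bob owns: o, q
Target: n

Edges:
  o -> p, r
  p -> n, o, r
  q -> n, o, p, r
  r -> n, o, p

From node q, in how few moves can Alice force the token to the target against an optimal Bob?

A0 = {n}
A1: add {p, r} — p (Alice) has p→n; r (Alice) has r→n.
A2: add {o} — o (Bob): all of {p, r} already in.
A3: add {q} — q (Bob): all of {n, o, p, r} already in.
A3 = all vertices. Fixed point.
q enters the attractor at level 3, so Alice can force the target in 3 moves from there.

3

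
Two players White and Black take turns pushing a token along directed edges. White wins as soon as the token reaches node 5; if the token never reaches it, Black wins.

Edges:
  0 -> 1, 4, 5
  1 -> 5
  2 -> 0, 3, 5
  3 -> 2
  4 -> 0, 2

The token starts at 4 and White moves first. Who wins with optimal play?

Track states (vertex, player-to-move).
A0 = {(5,White), (5,Black)}
A1: add {(0,White), (1,White), (1,Black), (2,White)}.
A2: add {(3,Black), (4,Black)}.
A3 = A2; e.g. (0,Black) stays out. (4,White) never enters ⇒ Black avoids the target.

Black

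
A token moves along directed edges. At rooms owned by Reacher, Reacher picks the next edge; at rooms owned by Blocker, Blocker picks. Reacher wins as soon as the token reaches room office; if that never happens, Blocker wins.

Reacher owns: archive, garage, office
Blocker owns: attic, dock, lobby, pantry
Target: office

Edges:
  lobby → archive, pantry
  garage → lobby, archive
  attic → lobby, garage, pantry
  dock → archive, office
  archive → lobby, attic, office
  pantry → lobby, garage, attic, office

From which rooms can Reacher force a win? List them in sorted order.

archive, dock, garage, office

A0 = {office}
A1: add {archive} — archive (Reacher) has archive→office.
A2: add {dock, garage} — garage (Reacher) has garage→archive; dock (Blocker): all of {archive, office} already in.
A3 = A2; e.g. lobby (Blocker) can still go to pantry. Fixed point.
Reacher's winning region = {archive, dock, garage, office}.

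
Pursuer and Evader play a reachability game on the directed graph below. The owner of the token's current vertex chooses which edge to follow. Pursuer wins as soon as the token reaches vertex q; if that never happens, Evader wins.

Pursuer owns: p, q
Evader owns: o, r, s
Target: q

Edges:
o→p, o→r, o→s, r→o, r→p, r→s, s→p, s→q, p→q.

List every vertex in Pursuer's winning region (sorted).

A0 = {q}
A1: add {p} — p (Pursuer) has p→q.
A2: add {s} — s (Evader): all of {p, q} already in.
A3 = A2; e.g. o (Evader) can still go to r. Fixed point.
Pursuer's winning region = {p, q, s}.

p, q, s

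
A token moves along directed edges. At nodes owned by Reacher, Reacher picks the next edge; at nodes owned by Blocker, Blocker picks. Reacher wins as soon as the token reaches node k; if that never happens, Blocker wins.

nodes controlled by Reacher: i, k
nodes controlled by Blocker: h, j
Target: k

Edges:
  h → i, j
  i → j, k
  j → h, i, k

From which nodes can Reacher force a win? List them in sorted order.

A0 = {k}
A1: add {i} — i (Reacher) has i→k.
A2 = A1; e.g. h (Blocker) can still go to j. Fixed point.
Reacher's winning region = {i, k}.

i, k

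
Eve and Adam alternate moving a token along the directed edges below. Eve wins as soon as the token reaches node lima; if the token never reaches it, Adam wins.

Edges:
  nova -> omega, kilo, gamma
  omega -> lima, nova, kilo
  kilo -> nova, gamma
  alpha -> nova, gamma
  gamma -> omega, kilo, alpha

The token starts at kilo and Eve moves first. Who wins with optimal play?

Adam

Track states (vertex, player-to-move).
A0 = {(lima,Eve), (lima,Adam)}
A1: add {(omega,Eve)}.
A2 = A1; e.g. (nova,Eve) stays out. (kilo,Eve) never enters ⇒ Adam avoids the target.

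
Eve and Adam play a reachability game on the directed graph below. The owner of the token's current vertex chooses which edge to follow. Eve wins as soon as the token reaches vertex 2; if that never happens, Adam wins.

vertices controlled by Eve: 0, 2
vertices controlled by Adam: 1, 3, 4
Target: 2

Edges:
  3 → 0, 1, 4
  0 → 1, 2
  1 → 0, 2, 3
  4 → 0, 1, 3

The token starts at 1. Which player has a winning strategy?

A0 = {2}
A1: add {0} — 0 (Eve) has 0→2.
A2 = A1; e.g. 1 (Adam) can still go to 3. Fixed point.
1 never enters the attractor, so Adam can avoid the target forever.

Adam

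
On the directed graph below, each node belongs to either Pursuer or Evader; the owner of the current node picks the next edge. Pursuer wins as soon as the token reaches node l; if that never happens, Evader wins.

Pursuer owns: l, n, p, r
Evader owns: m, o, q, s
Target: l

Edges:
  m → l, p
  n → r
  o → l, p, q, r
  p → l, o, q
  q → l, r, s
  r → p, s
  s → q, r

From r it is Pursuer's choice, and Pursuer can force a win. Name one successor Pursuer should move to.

A0 = {l}
A1: add {p} — p (Pursuer) has p→l.
A2: add {m, r} — m (Evader): all of {l, p} already in; r (Pursuer) has r→p.
A3: add {n} — n (Pursuer) has n→r.
A4 = A3; e.g. o (Evader) can still go to q. Fixed point.
From r, successor p is in the attractor (rank 1); the other successor s is not.

p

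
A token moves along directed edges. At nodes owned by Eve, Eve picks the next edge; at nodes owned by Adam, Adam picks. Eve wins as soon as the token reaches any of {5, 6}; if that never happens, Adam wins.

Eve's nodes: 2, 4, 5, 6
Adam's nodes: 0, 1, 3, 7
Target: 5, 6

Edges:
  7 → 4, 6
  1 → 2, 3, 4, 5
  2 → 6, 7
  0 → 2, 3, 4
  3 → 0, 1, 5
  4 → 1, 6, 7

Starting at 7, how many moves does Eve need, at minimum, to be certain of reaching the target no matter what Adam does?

2

A0 = {5, 6}
A1: add {2, 4} — 2 (Eve) has 2→6; 4 (Eve) has 4→6.
A2: add {7} — 7 (Adam): all of {4, 6} already in.
A3 = A2; e.g. 0 (Adam) can still go to 3. Fixed point.
7 enters the attractor at level 2, so Eve can force the target in 2 moves from there.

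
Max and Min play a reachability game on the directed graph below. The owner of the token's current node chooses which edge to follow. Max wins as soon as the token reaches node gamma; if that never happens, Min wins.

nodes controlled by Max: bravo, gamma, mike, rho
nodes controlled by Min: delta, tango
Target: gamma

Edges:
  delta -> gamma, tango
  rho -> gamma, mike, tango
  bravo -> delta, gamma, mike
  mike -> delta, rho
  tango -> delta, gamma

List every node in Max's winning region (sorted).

bravo, gamma, mike, rho

A0 = {gamma}
A1: add {bravo, rho} — rho (Max) has rho→gamma; bravo (Max) has bravo→gamma.
A2: add {mike} — mike (Max) has mike→rho.
A3 = A2; e.g. delta (Min) can still go to tango. Fixed point.
Max's winning region = {bravo, gamma, mike, rho}.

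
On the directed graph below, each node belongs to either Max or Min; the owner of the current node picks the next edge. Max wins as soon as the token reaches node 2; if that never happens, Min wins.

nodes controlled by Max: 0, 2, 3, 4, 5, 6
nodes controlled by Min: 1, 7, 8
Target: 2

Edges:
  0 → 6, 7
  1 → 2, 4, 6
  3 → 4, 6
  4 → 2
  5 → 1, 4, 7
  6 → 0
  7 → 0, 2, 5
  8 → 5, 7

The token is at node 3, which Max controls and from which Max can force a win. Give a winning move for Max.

4

A0 = {2}
A1: add {4} — 4 (Max) has 4→2.
A2: add {3, 5} — 3 (Max) has 3→4; 5 (Max) has 5→4.
A3 = A2; e.g. 0 (Max) has no edge into A2. Fixed point.
From 3, successor 4 is in the attractor (rank 1); the other successor 6 is not.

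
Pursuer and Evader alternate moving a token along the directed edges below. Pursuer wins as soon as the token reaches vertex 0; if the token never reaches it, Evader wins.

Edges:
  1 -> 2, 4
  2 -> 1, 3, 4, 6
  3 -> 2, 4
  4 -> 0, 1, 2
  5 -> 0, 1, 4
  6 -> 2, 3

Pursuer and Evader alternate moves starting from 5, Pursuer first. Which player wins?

Pursuer

Track states (vertex, player-to-move).
A0 = {(0,Pursuer), (0,Evader)}
A1: add {(4,Pursuer), (5,Pursuer)}.
(5,Pursuer) ∈ A1 ⇒ Pursuer forces the target.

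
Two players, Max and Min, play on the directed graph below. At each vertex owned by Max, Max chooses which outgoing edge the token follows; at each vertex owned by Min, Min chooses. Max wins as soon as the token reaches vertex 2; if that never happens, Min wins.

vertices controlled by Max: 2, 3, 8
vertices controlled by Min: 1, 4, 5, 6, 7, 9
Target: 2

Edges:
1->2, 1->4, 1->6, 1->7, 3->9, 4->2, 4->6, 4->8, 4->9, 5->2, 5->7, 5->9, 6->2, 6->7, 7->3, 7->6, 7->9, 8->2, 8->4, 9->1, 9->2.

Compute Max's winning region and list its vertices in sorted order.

A0 = {2}
A1: add {8} — 8 (Max) has 8→2.
A2 = A1; e.g. 1 (Min) can still go to 4. Fixed point.
Max's winning region = {2, 8}.

2, 8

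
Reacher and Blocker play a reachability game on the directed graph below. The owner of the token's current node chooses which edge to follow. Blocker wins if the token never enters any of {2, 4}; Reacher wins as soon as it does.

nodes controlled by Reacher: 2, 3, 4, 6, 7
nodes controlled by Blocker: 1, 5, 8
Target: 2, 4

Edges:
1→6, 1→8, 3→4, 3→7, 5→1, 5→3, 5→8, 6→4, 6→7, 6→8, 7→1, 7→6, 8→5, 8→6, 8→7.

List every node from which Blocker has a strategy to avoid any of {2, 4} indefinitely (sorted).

1, 5, 8

A0 = {2, 4}
A1: add {3, 6} — 3 (Reacher) has 3→4; 6 (Reacher) has 6→4.
A2: add {7} — 7 (Reacher) has 7→6.
A3 = A2; e.g. 1 (Blocker) can still go to 8. Fixed point.
Reacher's attractor = {2, 3, 4, 6, 7}; Blocker avoids the target exactly from the complement.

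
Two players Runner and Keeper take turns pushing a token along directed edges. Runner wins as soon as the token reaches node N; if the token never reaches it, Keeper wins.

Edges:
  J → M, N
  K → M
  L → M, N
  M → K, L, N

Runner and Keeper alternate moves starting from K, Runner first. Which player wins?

Keeper

Track states (vertex, player-to-move).
A0 = {(N,Runner), (N,Keeper)}
A1: add {(J,Runner), (L,Runner), (M,Runner)}.
A2: add {(J,Keeper), (K,Keeper), (L,Keeper)}.
A3 = A2; e.g. (K,Runner) stays out. (K,Runner) never enters ⇒ Keeper avoids the target.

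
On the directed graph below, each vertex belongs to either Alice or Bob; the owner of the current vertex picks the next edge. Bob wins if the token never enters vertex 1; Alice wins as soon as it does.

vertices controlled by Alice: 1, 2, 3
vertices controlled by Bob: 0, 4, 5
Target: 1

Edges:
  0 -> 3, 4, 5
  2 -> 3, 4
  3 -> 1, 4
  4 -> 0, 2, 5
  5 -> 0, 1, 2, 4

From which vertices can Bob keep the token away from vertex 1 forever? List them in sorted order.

0, 4, 5

A0 = {1}
A1: add {3} — 3 (Alice) has 3→1.
A2: add {2} — 2 (Alice) has 2→3.
A3 = A2; e.g. 0 (Bob) can still go to 4. Fixed point.
Alice's attractor = {1, 2, 3}; Bob avoids the target exactly from the complement.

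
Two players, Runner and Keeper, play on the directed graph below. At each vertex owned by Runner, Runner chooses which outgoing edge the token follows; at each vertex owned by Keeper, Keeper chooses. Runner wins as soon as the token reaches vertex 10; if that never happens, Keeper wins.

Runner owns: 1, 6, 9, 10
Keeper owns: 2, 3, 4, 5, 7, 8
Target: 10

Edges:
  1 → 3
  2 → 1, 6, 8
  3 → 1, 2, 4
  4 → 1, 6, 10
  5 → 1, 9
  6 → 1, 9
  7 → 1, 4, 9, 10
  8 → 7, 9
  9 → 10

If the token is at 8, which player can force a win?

Keeper

A0 = {10}
A1: add {9} — 9 (Runner) has 9→10.
A2: add {6} — 6 (Runner) has 6→9.
A3 = A2; e.g. 1 (Runner) has no edge into A2. Fixed point.
8 never enters the attractor, so Keeper can avoid the target forever.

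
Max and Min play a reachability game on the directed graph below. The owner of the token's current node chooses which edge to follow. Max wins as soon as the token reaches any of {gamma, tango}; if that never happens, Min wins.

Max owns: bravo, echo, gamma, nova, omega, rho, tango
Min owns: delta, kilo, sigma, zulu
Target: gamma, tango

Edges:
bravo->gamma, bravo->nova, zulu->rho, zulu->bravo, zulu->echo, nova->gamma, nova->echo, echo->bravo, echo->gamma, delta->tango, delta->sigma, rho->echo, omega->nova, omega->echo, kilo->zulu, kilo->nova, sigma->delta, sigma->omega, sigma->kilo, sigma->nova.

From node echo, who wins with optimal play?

Max

A0 = {gamma, tango}
A1: add {bravo, echo, nova} — bravo (Max) has bravo→gamma; nova (Max) has nova→gamma; echo (Max) has echo→gamma.
echo ∈ A1, so Max can force the target.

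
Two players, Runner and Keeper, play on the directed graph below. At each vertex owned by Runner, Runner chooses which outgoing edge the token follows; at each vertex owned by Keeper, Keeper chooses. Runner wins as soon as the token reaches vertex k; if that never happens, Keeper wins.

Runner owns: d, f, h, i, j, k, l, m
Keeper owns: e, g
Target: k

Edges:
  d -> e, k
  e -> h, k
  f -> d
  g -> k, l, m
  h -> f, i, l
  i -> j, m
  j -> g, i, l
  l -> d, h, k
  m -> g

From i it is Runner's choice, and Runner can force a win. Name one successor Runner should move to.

j

A0 = {k}
A1: add {d, l} — d (Runner) has d→k; l (Runner) has l→k.
A2: add {f, h, j} — f (Runner) has f→d; h (Runner) has h→l; j (Runner) has j→l.
A3: add {e, i} — e (Keeper): all of {h, k} already in; i (Runner) has i→j.
A4 = A3; e.g. g (Keeper) can still go to m. Fixed point.
From i, successor j is in the attractor (rank 2); the other successor m is not.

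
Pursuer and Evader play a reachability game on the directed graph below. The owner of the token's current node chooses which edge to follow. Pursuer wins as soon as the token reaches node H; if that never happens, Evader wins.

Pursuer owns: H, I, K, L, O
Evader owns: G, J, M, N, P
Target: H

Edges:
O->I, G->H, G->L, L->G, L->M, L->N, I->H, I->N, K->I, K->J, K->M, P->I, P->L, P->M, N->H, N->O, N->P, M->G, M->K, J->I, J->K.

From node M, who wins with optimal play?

A0 = {H}
A1: add {I} — I (Pursuer) has I→H.
A2: add {K, O} — K (Pursuer) has K→I; O (Pursuer) has O→I.
A3: add {J} — J (Evader): all of {I, K} already in.
A4 = A3; e.g. G (Evader) can still go to L. Fixed point.
M never enters the attractor, so Evader can avoid the target forever.

Evader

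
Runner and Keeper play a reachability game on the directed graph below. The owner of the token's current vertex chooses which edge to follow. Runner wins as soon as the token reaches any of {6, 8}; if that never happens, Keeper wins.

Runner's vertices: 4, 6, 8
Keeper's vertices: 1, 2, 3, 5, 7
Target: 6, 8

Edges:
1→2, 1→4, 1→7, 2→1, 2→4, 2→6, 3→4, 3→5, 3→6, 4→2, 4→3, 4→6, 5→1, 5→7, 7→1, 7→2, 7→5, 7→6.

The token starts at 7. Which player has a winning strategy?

Keeper

A0 = {6, 8}
A1: add {4} — 4 (Runner) has 4→6.
A2 = A1; e.g. 1 (Keeper) can still go to 2. Fixed point.
7 never enters the attractor, so Keeper can avoid the target forever.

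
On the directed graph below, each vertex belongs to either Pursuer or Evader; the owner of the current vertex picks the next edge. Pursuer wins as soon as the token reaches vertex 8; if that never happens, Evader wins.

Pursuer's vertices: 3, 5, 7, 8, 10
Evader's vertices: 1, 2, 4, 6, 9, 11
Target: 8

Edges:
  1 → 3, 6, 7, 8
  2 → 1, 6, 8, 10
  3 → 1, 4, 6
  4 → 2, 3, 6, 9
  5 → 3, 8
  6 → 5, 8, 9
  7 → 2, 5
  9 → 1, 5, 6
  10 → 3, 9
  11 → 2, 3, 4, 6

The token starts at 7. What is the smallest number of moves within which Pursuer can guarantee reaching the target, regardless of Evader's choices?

2

A0 = {8}
A1: add {5} — 5 (Pursuer) has 5→8.
A2: add {7} — 7 (Pursuer) has 7→5.
A3 = A2; e.g. 1 (Evader) can still go to 3. Fixed point.
7 enters the attractor at level 2, so Pursuer can force the target in 2 moves from there.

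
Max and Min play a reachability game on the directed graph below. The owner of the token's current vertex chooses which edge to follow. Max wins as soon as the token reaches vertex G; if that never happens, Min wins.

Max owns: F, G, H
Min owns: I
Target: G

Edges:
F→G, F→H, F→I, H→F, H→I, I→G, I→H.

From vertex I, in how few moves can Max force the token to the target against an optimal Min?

3

A0 = {G}
A1: add {F} — F (Max) has F→G.
A2: add {H} — H (Max) has H→F.
A3: add {I} — I (Min): all of {G, H} already in.
A3 = all vertices. Fixed point.
I enters the attractor at level 3, so Max can force the target in 3 moves from there.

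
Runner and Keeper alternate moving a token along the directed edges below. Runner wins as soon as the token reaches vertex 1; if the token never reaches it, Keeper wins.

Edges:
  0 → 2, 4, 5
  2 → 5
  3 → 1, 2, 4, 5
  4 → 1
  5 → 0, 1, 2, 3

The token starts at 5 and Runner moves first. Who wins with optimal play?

Track states (vertex, player-to-move).
A0 = {(1,Runner), (1,Keeper)}
A1: add {(3,Runner), (4,Runner), (4,Keeper), (5,Runner)}.
(5,Runner) ∈ A1 ⇒ Runner forces the target.

Runner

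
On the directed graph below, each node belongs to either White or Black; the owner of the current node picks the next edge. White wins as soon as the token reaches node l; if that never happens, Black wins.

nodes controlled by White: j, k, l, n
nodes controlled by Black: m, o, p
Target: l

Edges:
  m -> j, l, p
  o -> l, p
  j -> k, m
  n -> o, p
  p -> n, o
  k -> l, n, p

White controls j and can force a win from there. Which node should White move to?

A0 = {l}
A1: add {k} — k (White) has k→l.
A2: add {j} — j (White) has j→k.
A3 = A2; e.g. m (Black) can still go to p. Fixed point.
From j, successor k is in the attractor (rank 1); the other successor m is not.

k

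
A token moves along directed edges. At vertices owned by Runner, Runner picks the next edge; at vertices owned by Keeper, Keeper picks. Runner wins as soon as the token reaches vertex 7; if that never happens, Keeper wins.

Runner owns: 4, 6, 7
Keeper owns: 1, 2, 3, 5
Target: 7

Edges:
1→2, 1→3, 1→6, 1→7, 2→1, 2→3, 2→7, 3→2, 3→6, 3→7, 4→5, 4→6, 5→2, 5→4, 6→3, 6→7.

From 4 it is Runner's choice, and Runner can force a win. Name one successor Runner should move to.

A0 = {7}
A1: add {6} — 6 (Runner) has 6→7.
A2: add {4} — 4 (Runner) has 4→6.
A3 = A2; e.g. 1 (Keeper) can still go to 2. Fixed point.
From 4, successor 6 is in the attractor (rank 1); the other successor 5 is not.

6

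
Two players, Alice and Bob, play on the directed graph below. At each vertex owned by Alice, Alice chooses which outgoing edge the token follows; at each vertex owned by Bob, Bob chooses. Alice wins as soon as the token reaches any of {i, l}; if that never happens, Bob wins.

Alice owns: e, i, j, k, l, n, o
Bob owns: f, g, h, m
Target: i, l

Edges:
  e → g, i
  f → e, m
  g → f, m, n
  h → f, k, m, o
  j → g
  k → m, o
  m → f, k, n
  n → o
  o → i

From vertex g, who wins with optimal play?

A0 = {i, l}
A1: add {e, o} — e (Alice) has e→i; o (Alice) has o→i.
A2: add {k, n} — k (Alice) has k→o; n (Alice) has n→o.
A3 = A2; e.g. f (Bob) can still go to m. Fixed point.
g never enters the attractor, so Bob can avoid the target forever.

Bob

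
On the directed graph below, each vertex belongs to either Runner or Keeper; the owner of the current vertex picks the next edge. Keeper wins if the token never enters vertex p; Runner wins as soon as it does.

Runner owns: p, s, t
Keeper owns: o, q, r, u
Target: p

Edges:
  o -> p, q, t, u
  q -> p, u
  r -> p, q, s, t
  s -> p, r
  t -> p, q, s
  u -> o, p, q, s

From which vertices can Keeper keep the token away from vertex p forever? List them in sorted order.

o, q, r, u

A0 = {p}
A1: add {s, t} — s (Runner) has s→p; t (Runner) has t→p.
A2 = A1; e.g. o (Keeper) can still go to q. Fixed point.
Runner's attractor = {p, s, t}; Keeper avoids the target exactly from the complement.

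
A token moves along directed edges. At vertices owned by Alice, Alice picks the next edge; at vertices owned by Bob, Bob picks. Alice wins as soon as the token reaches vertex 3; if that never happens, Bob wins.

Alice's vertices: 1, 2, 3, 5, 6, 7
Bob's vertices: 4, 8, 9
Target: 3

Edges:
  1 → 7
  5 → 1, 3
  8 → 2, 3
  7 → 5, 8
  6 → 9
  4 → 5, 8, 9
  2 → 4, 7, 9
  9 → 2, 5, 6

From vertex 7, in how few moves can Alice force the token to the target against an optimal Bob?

2

A0 = {3}
A1: add {5} — 5 (Alice) has 5→3.
A2: add {7} — 7 (Alice) has 7→5.
7 enters the attractor at level 2, so Alice can force the target in 2 moves from there.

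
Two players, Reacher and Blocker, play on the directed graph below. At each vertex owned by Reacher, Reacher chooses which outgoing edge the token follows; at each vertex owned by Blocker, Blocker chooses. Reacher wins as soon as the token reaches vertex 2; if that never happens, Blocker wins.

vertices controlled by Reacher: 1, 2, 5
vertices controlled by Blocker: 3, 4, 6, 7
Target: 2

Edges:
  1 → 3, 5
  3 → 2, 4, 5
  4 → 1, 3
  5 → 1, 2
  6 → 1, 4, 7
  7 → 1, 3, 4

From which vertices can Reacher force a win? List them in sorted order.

1, 2, 5

A0 = {2}
A1: add {5} — 5 (Reacher) has 5→2.
A2: add {1} — 1 (Reacher) has 1→5.
A3 = A2; e.g. 3 (Blocker) can still go to 4. Fixed point.
Reacher's winning region = {1, 2, 5}.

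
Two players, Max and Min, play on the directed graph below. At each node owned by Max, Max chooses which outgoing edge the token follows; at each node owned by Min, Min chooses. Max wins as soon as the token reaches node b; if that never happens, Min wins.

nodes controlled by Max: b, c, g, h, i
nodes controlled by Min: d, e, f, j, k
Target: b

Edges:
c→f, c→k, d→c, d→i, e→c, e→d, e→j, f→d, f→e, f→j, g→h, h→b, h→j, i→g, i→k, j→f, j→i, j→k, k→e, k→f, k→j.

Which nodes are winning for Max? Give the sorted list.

b, g, h, i

A0 = {b}
A1: add {h} — h (Max) has h→b.
A2: add {g} — g (Max) has g→h.
A3: add {i} — i (Max) has i→g.
A4 = A3; e.g. c (Max) has no edge into A3. Fixed point.
Max's winning region = {b, g, h, i}.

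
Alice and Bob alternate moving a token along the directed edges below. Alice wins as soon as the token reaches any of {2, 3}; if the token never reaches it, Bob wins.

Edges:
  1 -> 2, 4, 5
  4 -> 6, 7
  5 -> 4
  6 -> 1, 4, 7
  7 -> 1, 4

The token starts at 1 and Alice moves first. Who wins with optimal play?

Track states (vertex, player-to-move).
A0 = {(2,Alice), (2,Bob), (3,Alice), (3,Bob)}
A1: add {(1,Alice)}.
(1,Alice) ∈ A1 ⇒ Alice forces the target.

Alice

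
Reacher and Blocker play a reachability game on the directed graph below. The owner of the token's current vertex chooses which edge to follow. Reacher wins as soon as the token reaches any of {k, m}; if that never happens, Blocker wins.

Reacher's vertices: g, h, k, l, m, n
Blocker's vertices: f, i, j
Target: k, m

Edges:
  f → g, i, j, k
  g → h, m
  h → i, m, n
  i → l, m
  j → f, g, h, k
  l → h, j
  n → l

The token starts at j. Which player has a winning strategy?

A0 = {k, m}
A1: add {g, h} — g (Reacher) has g→m; h (Reacher) has h→m.
A2: add {l} — l (Reacher) has l→h.
A3: add {i, n} — i (Blocker): all of {l, m} already in; n (Reacher) has n→l.
A4 = A3; e.g. f (Blocker) can still go to j. Fixed point.
j never enters the attractor, so Blocker can avoid the target forever.

Blocker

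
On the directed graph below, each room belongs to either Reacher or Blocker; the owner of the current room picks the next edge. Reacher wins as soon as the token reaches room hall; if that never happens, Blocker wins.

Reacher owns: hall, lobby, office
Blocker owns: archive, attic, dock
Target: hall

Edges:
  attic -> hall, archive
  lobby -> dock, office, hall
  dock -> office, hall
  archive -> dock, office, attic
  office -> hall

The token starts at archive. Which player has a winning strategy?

Blocker

A0 = {hall}
A1: add {lobby, office} — office (Reacher) has office→hall; lobby (Reacher) has lobby→hall.
A2: add {dock} — dock (Blocker): all of {office, hall} already in.
A3 = A2; e.g. attic (Blocker) can still go to archive. Fixed point.
archive never enters the attractor, so Blocker can avoid the target forever.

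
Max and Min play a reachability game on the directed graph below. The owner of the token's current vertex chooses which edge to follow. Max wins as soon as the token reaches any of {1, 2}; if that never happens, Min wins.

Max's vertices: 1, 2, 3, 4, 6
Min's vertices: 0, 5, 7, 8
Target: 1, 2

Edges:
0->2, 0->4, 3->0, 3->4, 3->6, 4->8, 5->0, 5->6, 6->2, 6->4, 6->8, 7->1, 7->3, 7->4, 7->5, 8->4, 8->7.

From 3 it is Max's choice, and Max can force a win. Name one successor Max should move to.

6

A0 = {1, 2}
A1: add {6} — 6 (Max) has 6→2.
A2: add {3} — 3 (Max) has 3→6.
A3 = A2; e.g. 0 (Min) can still go to 4. Fixed point.
From 3, successor 6 is in the attractor (rank 1); the other successors 0, 4 are not.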